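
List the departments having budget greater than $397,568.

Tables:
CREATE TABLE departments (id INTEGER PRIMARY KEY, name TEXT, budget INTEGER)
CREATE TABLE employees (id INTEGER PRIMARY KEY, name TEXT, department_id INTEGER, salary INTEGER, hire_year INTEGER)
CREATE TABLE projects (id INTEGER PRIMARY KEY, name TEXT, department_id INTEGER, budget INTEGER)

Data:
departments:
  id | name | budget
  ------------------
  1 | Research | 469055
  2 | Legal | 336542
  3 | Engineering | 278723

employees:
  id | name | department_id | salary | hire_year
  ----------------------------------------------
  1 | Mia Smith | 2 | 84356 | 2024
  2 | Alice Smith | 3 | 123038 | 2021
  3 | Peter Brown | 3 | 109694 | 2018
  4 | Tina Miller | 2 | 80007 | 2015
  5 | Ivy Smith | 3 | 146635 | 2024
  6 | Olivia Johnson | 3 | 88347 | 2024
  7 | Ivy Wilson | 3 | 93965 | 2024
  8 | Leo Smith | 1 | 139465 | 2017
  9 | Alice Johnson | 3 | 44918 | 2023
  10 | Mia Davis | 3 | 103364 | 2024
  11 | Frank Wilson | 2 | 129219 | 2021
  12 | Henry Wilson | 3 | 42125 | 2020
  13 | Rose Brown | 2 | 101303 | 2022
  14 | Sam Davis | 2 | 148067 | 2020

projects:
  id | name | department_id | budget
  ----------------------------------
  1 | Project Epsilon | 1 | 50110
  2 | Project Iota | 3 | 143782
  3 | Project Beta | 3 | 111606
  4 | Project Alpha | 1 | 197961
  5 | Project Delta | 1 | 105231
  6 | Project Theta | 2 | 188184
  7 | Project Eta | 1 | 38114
SELECT name, budget FROM departments WHERE budget > 397568

Execution result:
name | budget
Research | 469055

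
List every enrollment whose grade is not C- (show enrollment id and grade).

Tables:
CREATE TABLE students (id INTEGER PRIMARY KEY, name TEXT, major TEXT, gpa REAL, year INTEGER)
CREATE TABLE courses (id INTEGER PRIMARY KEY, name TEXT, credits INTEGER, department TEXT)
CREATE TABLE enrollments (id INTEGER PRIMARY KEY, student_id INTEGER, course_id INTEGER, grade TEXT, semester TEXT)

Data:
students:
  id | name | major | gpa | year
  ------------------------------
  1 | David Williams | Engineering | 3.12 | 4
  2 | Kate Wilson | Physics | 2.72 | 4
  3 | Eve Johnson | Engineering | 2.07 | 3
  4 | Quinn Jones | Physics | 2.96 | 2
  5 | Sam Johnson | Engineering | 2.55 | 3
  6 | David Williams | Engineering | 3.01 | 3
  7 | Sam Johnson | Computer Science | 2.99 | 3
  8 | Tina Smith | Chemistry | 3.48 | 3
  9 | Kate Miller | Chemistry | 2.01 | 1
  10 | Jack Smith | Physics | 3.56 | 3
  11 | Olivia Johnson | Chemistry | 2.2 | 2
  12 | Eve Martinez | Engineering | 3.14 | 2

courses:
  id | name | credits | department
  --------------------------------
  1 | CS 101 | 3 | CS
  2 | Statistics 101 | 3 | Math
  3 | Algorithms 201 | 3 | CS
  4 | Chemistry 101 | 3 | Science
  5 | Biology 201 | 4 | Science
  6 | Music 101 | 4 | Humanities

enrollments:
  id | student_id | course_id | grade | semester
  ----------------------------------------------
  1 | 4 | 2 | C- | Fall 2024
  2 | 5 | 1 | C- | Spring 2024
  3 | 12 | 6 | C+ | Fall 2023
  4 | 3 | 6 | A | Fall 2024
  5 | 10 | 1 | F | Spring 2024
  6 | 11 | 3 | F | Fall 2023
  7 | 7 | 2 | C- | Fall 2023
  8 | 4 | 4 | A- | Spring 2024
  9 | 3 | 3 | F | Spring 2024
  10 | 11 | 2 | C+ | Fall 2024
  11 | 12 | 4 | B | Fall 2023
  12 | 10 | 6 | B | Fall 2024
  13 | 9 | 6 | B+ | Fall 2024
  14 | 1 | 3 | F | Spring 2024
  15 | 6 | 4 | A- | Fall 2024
SELECT id, grade FROM enrollments WHERE grade <> 'C-'

Execution result:
id | grade
3 | C+
4 | A
5 | F
6 | F
8 | A-
9 | F
10 | C+
11 | B
12 | B
13 | B+
14 | F
15 | A-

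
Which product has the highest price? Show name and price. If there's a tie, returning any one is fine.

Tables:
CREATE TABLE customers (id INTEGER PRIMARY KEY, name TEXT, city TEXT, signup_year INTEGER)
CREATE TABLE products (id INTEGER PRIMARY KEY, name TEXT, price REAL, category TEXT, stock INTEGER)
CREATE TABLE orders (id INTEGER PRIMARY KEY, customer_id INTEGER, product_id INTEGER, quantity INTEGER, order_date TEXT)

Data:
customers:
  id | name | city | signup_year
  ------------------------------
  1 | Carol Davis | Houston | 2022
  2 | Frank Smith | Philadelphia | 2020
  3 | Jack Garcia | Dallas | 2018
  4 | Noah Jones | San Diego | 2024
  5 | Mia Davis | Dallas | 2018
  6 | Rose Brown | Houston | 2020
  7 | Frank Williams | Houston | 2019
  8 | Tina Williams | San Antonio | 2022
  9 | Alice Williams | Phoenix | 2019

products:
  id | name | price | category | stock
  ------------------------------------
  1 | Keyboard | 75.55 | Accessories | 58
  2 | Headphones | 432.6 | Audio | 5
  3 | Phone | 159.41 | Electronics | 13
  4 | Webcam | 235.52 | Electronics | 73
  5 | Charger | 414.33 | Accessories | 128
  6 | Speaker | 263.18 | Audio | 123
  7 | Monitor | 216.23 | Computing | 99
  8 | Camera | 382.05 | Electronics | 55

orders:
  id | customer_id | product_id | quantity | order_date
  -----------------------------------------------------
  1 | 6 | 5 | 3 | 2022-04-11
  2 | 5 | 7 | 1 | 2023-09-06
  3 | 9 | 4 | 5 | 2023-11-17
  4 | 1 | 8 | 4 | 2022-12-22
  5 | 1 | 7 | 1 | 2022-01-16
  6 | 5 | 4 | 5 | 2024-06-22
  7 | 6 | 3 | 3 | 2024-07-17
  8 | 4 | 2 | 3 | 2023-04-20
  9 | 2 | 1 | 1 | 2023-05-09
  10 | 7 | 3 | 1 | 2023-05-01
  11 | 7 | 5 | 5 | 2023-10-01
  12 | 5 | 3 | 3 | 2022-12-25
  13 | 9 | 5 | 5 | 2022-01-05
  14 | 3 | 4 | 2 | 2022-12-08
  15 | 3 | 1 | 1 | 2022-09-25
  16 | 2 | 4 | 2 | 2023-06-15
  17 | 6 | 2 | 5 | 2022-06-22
SELECT name, price FROM products ORDER BY price DESC LIMIT 1

Execution result:
name | price
Headphones | 432.60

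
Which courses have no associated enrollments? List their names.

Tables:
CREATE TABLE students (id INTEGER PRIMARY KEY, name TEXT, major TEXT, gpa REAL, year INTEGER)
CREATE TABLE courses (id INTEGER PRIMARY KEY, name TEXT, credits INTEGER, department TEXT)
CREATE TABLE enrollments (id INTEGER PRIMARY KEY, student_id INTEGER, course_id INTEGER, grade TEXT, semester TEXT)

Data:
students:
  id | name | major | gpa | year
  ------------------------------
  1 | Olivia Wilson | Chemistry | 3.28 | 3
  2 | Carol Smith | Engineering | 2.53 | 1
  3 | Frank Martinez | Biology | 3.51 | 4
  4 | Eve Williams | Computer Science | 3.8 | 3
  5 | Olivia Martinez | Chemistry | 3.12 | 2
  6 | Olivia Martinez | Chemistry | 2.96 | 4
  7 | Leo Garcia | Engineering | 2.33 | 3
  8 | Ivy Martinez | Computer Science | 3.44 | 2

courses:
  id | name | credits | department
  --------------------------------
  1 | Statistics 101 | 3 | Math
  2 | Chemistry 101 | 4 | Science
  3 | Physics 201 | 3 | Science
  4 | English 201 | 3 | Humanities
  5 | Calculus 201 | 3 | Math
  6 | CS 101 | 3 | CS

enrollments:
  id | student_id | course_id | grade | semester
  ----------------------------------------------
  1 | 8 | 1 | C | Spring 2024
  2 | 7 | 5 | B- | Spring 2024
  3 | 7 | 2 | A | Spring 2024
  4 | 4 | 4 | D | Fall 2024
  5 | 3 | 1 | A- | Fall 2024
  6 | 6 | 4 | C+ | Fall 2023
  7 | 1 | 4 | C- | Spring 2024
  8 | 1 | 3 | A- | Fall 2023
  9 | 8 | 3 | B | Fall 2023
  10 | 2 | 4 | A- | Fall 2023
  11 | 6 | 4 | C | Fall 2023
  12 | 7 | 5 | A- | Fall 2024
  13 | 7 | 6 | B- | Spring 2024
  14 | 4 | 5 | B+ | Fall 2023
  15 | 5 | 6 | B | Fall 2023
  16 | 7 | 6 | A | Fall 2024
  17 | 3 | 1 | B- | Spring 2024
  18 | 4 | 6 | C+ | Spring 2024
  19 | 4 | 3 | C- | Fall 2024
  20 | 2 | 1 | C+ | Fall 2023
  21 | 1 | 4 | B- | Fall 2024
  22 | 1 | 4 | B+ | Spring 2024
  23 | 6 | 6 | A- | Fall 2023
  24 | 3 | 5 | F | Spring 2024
SELECT p.name FROM courses p LEFT JOIN enrollments c ON c.course_id = p.id WHERE c.id IS NULL

Execution result:
(no rows)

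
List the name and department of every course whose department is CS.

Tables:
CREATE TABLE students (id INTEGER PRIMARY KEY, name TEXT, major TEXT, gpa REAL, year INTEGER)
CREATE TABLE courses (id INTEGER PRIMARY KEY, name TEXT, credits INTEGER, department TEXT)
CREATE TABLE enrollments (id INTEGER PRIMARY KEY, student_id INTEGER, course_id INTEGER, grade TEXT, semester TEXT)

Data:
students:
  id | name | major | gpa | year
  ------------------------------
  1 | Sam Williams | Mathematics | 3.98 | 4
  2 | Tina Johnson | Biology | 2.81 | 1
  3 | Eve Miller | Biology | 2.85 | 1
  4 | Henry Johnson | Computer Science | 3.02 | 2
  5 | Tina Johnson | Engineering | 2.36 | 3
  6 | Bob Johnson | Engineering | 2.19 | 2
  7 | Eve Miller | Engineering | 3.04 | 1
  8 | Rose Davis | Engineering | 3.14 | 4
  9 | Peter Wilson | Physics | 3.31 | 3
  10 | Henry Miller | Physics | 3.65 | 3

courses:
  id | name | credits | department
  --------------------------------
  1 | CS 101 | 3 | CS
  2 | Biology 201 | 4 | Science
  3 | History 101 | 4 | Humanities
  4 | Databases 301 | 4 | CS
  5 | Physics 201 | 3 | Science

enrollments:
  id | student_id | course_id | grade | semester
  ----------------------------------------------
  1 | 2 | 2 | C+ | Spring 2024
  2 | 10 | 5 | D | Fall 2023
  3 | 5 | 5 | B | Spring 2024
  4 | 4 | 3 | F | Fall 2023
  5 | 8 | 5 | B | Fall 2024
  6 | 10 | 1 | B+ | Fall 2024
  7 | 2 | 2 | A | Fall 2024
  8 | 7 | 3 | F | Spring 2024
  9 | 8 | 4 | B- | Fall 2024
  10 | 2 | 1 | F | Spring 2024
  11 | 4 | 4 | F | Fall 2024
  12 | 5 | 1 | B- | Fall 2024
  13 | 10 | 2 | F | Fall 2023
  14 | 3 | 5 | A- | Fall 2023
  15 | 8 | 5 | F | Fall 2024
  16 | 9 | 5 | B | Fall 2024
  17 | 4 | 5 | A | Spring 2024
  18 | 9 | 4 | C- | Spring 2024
SELECT name, department FROM courses WHERE department = 'CS'

Execution result:
name | department
CS 101 | CS
Databases 301 | CS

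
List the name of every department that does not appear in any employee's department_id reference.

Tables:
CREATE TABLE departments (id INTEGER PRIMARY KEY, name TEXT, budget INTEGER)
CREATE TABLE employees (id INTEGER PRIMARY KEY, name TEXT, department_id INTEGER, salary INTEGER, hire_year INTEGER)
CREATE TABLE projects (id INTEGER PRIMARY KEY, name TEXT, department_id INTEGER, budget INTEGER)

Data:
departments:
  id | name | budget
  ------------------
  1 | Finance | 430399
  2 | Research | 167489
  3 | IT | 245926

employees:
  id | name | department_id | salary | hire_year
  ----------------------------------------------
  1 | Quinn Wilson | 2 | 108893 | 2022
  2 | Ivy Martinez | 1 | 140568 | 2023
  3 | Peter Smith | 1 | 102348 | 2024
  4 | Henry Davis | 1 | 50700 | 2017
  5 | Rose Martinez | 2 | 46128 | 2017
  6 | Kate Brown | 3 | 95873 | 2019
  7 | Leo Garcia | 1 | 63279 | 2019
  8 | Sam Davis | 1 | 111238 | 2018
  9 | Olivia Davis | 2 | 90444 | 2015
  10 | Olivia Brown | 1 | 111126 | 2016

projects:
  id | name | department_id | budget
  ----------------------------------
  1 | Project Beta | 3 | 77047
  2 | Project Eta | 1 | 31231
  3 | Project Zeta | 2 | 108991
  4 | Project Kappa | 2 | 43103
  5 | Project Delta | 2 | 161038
SELECT p.name FROM departments p LEFT JOIN employees c ON c.department_id = p.id WHERE c.id IS NULL

Execution result:
(no rows)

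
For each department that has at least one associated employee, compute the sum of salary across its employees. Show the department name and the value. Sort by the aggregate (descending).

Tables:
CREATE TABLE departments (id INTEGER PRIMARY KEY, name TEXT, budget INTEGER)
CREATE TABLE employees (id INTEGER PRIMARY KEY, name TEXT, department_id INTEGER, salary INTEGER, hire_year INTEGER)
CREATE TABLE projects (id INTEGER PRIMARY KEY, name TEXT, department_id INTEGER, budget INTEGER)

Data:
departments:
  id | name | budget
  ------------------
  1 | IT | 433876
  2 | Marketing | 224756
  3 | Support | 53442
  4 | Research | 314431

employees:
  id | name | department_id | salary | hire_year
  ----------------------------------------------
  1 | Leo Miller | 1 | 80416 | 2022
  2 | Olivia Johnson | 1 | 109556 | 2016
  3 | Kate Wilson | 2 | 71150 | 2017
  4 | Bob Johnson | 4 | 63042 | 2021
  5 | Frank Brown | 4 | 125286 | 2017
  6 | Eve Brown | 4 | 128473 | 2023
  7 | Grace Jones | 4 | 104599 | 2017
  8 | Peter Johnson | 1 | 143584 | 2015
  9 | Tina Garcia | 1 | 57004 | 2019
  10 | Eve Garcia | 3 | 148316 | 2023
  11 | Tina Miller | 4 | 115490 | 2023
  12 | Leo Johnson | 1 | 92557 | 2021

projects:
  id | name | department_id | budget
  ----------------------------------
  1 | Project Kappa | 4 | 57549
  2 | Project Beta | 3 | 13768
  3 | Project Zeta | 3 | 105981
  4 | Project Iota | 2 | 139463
SELECT p.name, SUM(c.salary) AS sum_salary FROM employees c JOIN departments p ON c.department_id = p.id GROUP BY p.id, p.name ORDER BY sum_salary DESC

Execution result:
name | sum_salary
Research | 536890
IT | 483117
Support | 148316
Marketing | 71150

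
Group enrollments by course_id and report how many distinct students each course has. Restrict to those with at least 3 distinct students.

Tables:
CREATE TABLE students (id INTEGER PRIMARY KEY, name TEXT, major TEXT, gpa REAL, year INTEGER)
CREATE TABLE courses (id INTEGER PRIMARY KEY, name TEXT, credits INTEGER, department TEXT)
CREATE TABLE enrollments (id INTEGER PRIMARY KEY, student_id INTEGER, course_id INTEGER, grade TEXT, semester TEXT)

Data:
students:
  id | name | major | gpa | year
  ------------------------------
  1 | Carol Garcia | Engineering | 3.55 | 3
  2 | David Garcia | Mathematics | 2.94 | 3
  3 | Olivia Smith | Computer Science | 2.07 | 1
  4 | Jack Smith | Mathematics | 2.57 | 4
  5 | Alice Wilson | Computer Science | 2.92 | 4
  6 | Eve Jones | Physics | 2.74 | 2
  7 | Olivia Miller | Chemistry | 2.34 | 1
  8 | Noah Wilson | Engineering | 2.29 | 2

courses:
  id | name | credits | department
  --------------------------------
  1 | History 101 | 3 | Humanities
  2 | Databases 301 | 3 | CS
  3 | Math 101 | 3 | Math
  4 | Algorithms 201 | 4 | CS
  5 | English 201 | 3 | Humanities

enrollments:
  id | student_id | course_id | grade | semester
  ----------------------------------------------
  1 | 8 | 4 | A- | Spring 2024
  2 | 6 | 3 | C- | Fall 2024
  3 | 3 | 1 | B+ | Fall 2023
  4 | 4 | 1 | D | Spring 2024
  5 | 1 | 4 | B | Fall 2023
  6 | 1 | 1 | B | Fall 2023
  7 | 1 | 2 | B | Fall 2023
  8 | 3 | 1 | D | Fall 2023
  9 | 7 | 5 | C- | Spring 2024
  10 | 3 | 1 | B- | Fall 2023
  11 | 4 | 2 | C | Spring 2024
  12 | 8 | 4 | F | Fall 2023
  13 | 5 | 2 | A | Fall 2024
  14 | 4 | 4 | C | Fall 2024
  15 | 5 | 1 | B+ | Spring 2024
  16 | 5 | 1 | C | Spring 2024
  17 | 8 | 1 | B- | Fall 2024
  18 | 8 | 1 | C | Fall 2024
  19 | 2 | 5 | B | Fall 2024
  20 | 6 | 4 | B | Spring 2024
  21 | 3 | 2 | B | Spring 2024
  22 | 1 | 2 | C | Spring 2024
SELECT course_id, COUNT(DISTINCT student_id) AS distinct_student_count FROM enrollments GROUP BY course_id HAVING COUNT(DISTINCT student_id) >= 3

Execution result:
course_id | distinct_student_count
1 | 5
2 | 4
4 | 4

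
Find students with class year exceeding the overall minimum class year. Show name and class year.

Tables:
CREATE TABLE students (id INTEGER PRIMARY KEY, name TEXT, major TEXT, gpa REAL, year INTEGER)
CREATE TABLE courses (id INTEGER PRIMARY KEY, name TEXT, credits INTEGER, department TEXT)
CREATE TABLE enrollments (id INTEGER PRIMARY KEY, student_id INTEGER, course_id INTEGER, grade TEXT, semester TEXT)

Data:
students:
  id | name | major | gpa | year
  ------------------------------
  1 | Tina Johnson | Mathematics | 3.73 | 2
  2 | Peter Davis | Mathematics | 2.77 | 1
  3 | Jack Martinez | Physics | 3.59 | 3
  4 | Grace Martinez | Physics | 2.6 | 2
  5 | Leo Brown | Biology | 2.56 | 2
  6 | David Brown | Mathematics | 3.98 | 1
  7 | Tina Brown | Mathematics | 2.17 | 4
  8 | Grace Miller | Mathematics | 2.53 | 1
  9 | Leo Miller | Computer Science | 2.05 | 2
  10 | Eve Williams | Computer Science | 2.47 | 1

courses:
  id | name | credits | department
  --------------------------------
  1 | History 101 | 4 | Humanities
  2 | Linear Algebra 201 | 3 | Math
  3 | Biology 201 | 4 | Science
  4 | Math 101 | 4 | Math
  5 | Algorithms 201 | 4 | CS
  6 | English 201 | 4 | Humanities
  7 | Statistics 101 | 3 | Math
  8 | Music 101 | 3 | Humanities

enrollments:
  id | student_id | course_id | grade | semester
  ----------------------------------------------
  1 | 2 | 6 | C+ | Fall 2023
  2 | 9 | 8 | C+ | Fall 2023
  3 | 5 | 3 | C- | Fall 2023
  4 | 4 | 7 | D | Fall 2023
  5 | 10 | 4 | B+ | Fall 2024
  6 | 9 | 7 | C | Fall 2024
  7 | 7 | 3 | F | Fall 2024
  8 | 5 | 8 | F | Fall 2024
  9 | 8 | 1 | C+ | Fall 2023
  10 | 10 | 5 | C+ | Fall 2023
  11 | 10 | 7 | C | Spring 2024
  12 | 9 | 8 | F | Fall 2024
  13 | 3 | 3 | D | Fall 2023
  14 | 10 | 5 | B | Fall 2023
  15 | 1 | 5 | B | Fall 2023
SELECT name, year FROM students WHERE year > (SELECT MIN(year) FROM students)

Execution result:
name | year
Tina Johnson | 2
Jack Martinez | 3
Grace Martinez | 2
Leo Brown | 2
Tina Brown | 4
Leo Miller | 2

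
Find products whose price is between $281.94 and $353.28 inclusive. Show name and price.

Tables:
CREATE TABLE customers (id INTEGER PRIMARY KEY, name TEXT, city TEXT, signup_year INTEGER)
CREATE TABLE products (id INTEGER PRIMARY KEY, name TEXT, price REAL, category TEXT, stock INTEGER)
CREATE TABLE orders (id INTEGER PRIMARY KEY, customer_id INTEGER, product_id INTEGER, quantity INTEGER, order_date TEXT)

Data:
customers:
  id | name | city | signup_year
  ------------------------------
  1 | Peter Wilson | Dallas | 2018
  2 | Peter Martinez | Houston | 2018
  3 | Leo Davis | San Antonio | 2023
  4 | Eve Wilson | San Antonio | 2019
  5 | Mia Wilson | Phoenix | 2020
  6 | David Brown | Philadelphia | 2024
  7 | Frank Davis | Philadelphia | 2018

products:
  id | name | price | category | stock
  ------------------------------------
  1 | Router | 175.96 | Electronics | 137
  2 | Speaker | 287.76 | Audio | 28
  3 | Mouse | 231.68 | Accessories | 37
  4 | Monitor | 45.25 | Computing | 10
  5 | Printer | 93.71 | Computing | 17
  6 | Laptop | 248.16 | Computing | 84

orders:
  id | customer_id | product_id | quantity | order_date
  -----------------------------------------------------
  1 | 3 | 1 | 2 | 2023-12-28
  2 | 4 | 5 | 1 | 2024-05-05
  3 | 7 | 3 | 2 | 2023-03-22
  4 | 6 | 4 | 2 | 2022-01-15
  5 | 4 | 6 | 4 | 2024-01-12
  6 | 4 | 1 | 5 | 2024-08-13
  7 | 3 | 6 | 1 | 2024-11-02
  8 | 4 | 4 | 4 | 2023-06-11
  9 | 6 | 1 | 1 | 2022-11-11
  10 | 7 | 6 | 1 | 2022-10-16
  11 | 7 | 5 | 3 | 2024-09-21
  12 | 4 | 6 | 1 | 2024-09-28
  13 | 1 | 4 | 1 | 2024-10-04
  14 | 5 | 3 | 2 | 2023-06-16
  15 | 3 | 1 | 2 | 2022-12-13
SELECT name, price FROM products WHERE price BETWEEN 281.94 AND 353.28

Execution result:
name | price
Speaker | 287.76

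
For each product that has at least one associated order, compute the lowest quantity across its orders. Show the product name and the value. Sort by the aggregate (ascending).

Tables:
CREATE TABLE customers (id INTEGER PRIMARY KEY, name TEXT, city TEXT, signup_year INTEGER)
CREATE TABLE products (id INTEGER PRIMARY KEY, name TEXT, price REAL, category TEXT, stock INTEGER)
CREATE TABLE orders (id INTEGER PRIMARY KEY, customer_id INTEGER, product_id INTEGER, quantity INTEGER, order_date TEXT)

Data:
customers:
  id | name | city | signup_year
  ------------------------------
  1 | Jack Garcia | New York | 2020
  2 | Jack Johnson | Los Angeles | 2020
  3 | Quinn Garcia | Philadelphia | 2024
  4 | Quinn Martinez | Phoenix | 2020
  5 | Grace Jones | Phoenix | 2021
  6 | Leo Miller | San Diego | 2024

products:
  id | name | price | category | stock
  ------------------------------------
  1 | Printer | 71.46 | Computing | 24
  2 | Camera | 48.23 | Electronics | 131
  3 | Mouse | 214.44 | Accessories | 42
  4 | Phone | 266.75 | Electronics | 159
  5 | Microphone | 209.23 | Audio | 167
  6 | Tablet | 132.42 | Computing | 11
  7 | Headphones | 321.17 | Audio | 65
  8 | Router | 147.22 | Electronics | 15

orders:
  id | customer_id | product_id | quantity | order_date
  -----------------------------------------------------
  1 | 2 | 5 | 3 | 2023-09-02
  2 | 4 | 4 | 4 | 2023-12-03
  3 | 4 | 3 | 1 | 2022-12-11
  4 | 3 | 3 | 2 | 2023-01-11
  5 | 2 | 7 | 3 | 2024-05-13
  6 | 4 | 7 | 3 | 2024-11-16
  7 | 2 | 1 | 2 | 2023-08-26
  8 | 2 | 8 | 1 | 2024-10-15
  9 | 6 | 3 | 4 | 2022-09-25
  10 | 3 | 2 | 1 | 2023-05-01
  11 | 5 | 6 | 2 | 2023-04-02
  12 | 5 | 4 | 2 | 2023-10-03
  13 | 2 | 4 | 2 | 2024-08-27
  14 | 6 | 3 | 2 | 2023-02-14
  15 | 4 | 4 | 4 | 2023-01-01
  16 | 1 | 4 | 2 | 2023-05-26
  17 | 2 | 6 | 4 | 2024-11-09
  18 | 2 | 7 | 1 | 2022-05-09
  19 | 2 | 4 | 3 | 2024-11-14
SELECT p.name, MIN(c.quantity) AS min_quantity FROM orders c JOIN products p ON c.product_id = p.id GROUP BY p.id, p.name ORDER BY min_quantity ASC

Execution result:
name | min_quantity
Camera | 1
Mouse | 1
Headphones | 1
Router | 1
Printer | 2
Phone | 2
Tablet | 2
Microphone | 3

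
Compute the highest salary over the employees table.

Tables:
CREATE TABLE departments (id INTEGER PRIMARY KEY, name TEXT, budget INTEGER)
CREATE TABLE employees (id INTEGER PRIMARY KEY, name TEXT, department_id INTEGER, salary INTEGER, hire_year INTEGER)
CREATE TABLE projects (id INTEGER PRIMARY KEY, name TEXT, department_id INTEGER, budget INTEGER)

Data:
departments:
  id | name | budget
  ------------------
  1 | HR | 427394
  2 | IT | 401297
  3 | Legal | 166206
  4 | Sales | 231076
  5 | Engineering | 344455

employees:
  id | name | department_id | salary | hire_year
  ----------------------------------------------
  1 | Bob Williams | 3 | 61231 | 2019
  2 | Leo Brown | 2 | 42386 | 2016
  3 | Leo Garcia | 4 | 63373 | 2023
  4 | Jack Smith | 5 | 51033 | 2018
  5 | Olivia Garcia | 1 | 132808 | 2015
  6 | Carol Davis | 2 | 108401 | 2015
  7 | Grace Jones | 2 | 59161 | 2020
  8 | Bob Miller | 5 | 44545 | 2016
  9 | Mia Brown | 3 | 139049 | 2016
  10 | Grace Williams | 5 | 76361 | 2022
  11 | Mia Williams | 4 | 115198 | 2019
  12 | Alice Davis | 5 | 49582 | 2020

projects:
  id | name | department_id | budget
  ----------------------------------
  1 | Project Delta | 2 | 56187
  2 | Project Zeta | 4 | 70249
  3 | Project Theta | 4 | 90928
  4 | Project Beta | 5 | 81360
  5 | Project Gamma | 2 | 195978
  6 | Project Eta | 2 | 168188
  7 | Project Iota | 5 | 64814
SELECT MAX(salary) FROM employees

Execution result:
139049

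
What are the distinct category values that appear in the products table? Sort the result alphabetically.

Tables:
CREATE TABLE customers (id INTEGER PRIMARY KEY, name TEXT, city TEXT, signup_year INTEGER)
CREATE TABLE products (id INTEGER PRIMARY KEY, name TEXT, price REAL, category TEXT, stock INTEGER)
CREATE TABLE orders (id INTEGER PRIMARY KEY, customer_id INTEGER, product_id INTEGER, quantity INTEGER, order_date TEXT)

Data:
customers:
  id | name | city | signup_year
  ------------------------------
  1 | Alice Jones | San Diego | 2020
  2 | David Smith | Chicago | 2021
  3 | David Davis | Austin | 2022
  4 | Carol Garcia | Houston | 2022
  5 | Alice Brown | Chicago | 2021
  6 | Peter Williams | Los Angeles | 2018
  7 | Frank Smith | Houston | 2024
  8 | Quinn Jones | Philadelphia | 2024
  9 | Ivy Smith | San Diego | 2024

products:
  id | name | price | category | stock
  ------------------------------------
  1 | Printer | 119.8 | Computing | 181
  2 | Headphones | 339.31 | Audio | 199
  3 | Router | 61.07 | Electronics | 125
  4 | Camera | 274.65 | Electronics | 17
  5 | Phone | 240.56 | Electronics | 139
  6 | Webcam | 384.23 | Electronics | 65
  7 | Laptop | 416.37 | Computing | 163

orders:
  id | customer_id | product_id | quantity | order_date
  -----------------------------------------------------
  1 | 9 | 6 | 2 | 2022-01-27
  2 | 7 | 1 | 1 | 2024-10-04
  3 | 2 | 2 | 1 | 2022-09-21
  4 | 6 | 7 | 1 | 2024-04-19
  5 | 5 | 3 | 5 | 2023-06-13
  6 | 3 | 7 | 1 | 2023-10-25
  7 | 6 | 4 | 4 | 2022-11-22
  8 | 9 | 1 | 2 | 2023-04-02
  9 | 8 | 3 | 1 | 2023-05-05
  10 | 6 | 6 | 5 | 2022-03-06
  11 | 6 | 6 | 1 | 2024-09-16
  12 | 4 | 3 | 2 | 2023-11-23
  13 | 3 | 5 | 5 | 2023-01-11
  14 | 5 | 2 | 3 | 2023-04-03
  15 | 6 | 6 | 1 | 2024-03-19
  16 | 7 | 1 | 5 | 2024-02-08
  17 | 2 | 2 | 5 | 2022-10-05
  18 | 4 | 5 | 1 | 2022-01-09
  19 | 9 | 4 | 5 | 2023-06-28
SELECT DISTINCT category FROM products ORDER BY category

Execution result:
category
Audio
Computing
Electronics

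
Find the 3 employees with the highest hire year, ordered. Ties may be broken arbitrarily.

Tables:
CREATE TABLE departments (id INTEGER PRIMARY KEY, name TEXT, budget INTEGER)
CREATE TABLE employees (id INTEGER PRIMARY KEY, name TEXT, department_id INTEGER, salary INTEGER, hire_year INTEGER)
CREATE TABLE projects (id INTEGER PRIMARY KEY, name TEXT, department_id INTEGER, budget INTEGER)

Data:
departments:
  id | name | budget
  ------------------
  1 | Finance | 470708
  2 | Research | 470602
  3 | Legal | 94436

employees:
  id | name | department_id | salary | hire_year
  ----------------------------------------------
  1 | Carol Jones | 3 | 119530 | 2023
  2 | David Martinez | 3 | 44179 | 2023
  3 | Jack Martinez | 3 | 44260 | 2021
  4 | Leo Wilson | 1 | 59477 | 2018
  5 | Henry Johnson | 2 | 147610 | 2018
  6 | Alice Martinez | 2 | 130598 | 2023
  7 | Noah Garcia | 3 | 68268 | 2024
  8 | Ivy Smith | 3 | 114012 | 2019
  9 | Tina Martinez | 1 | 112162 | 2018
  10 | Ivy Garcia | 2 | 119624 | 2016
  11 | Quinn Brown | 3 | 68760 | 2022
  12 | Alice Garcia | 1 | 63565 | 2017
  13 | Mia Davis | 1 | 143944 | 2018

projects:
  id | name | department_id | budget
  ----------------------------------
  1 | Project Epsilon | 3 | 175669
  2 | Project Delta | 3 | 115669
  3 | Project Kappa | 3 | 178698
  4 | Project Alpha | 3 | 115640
SELECT name, hire_year FROM employees ORDER BY hire_year DESC LIMIT 3

Execution result:
name | hire_year
Noah Garcia | 2024
Carol Jones | 2023
David Martinez | 2023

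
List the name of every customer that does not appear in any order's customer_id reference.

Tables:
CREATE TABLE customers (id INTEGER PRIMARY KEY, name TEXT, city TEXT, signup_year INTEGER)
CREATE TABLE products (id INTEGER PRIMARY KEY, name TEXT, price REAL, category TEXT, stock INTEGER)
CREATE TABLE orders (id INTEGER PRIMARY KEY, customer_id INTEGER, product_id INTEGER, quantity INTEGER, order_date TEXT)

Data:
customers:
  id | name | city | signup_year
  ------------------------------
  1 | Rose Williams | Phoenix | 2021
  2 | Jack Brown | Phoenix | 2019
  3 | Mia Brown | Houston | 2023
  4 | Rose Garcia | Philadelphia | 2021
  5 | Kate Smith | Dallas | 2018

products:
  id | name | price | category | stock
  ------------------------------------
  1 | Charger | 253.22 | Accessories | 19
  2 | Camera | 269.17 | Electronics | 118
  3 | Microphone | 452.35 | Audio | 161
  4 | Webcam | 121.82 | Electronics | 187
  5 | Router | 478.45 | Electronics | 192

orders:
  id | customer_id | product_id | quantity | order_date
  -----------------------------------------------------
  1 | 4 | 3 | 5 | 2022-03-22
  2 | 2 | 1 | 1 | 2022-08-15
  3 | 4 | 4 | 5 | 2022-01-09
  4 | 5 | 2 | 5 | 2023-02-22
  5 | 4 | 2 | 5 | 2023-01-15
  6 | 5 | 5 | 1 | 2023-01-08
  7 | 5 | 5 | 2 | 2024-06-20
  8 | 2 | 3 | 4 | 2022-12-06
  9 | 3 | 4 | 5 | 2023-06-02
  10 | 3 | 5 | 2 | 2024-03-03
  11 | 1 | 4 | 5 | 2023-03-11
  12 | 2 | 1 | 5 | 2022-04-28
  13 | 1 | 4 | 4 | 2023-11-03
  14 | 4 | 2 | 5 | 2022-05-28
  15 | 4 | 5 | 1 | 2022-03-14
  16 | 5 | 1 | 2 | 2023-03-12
SELECT p.name FROM customers p LEFT JOIN orders c ON c.customer_id = p.id WHERE c.id IS NULL

Execution result:
(no rows)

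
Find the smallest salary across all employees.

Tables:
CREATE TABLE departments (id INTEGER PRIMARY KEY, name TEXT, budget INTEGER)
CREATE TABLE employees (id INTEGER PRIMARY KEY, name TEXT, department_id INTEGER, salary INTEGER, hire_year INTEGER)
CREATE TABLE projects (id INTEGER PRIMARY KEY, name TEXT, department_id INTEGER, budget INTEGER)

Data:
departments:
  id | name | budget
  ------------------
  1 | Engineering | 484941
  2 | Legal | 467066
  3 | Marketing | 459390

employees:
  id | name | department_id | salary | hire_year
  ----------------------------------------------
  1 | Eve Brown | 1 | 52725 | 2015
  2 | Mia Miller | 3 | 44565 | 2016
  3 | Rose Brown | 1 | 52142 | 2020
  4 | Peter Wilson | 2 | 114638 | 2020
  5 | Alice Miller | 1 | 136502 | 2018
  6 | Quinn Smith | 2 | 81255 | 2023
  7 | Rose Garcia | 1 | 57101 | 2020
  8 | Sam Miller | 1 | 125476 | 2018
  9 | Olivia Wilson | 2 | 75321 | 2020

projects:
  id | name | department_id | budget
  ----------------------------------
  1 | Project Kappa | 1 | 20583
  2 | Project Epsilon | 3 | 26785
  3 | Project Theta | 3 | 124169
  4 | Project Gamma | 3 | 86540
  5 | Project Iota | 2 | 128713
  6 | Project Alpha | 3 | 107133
SELECT MIN(salary) FROM employees

Execution result:
44565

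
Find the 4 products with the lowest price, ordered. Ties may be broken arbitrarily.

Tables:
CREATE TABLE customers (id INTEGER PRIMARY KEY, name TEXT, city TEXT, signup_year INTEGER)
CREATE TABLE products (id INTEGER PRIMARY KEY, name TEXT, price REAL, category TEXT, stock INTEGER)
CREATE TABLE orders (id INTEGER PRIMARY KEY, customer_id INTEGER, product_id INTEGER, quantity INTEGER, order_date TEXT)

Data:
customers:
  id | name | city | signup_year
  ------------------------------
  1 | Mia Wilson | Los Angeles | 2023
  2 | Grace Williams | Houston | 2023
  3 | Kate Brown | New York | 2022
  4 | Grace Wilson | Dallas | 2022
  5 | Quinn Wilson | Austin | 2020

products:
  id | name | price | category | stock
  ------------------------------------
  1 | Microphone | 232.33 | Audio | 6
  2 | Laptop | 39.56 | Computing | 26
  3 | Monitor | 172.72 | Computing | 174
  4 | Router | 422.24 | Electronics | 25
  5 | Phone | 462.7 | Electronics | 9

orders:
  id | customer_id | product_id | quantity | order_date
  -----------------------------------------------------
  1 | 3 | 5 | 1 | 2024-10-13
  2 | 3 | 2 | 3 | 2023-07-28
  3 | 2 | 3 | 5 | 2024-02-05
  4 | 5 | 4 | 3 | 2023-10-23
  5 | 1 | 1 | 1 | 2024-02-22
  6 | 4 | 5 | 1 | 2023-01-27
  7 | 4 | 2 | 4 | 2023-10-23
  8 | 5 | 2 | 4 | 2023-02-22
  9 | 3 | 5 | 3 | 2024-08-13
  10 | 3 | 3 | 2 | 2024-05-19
SELECT name, price FROM products ORDER BY price ASC LIMIT 4

Execution result:
name | price
Laptop | 39.56
Monitor | 172.72
Microphone | 232.33
Router | 422.24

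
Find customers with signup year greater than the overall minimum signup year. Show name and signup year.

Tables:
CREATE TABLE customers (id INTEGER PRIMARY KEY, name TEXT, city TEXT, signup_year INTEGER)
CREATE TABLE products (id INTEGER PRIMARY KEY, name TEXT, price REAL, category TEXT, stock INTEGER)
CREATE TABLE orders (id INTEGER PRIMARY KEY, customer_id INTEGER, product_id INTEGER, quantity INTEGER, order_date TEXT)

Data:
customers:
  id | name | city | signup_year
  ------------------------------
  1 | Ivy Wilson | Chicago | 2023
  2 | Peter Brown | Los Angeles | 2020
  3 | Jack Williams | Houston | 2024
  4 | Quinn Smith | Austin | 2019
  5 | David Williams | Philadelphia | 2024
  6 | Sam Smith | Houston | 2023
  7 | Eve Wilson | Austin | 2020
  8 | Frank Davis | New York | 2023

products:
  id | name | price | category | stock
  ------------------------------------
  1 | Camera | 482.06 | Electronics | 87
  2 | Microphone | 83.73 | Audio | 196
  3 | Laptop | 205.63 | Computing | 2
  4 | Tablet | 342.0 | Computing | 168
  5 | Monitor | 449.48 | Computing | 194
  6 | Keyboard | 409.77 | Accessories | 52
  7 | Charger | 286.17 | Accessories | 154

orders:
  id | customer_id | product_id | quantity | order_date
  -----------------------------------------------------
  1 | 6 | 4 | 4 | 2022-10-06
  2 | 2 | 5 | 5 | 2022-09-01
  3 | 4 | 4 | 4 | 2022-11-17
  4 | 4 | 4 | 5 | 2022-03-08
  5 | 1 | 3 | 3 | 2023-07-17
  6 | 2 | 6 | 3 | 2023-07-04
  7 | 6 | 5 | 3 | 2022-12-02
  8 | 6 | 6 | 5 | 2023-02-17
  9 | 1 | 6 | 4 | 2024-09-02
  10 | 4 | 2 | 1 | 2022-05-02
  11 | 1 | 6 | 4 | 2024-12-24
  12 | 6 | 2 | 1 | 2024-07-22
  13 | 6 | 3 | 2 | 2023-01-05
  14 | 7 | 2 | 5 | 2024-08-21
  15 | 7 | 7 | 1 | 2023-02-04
SELECT name, signup_year FROM customers WHERE signup_year > (SELECT MIN(signup_year) FROM customers)

Execution result:
name | signup_year
Ivy Wilson | 2023
Peter Brown | 2020
Jack Williams | 2024
David Williams | 2024
Sam Smith | 2023
Eve Wilson | 2020
Frank Davis | 2023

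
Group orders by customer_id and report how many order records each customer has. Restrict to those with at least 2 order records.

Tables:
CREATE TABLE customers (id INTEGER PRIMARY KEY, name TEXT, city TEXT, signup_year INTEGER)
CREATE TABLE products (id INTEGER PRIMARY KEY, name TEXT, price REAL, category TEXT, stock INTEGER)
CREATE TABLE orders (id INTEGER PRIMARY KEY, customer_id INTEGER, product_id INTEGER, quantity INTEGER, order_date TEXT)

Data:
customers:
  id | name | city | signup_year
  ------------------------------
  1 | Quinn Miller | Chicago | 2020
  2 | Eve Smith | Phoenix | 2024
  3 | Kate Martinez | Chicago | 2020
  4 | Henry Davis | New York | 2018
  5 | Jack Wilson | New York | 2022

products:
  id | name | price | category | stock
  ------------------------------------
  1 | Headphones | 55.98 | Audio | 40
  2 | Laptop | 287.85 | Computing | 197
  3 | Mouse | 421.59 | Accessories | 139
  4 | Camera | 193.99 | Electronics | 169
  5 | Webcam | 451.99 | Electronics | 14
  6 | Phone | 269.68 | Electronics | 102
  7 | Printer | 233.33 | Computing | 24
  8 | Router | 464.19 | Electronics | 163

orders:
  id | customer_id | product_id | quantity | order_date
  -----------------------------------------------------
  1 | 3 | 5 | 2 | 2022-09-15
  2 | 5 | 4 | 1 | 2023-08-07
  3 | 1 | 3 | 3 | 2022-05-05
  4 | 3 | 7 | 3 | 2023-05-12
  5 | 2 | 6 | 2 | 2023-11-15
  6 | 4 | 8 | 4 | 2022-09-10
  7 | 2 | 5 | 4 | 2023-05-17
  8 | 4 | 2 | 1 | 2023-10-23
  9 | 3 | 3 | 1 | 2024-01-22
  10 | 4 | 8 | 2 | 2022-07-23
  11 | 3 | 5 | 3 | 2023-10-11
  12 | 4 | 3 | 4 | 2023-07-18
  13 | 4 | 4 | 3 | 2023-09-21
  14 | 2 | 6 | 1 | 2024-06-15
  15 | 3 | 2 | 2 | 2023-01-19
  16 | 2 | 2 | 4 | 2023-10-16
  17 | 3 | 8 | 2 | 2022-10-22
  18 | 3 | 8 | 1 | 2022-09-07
SELECT customer_id, COUNT(*) AS order_count FROM orders GROUP BY customer_id HAVING COUNT(*) >= 2

Execution result:
customer_id | order_count
2 | 4
3 | 7
4 | 5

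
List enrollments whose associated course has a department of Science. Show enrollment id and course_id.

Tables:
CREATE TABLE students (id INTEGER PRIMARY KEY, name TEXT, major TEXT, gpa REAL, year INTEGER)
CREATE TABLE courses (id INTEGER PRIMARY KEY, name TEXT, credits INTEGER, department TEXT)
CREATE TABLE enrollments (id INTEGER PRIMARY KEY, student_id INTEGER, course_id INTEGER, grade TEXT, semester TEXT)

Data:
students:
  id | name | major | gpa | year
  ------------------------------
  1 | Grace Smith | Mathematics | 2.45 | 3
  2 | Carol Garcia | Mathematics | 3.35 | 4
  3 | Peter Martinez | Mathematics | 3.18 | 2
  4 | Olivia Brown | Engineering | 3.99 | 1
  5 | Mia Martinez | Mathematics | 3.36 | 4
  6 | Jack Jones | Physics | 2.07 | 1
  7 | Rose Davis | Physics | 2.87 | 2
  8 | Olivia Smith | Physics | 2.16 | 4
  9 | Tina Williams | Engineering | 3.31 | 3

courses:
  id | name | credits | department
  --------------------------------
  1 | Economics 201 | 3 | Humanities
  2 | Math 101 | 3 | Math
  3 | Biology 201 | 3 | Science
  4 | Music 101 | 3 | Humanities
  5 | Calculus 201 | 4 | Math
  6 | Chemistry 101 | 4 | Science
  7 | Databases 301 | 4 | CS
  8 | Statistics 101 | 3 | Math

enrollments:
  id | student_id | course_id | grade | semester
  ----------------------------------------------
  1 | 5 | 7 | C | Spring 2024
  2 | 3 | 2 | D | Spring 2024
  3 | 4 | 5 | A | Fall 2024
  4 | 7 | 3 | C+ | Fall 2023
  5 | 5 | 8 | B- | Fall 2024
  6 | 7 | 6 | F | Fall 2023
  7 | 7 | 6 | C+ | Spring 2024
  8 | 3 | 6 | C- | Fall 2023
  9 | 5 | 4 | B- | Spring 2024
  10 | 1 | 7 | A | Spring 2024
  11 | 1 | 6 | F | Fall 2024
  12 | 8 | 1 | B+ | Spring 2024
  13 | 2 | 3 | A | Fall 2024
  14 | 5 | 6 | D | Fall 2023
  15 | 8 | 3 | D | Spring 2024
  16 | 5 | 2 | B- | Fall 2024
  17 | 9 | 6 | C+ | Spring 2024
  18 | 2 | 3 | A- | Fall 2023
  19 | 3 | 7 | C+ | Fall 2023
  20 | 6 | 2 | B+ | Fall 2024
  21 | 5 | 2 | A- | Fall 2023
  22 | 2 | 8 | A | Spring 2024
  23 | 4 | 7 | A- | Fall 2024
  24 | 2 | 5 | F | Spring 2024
SELECT id, course_id FROM enrollments WHERE course_id IN (SELECT id FROM courses WHERE department = 'Science')

Execution result:
id | course_id
4 | 3
6 | 6
7 | 6
8 | 6
11 | 6
13 | 3
14 | 6
15 | 3
17 | 6
18 | 3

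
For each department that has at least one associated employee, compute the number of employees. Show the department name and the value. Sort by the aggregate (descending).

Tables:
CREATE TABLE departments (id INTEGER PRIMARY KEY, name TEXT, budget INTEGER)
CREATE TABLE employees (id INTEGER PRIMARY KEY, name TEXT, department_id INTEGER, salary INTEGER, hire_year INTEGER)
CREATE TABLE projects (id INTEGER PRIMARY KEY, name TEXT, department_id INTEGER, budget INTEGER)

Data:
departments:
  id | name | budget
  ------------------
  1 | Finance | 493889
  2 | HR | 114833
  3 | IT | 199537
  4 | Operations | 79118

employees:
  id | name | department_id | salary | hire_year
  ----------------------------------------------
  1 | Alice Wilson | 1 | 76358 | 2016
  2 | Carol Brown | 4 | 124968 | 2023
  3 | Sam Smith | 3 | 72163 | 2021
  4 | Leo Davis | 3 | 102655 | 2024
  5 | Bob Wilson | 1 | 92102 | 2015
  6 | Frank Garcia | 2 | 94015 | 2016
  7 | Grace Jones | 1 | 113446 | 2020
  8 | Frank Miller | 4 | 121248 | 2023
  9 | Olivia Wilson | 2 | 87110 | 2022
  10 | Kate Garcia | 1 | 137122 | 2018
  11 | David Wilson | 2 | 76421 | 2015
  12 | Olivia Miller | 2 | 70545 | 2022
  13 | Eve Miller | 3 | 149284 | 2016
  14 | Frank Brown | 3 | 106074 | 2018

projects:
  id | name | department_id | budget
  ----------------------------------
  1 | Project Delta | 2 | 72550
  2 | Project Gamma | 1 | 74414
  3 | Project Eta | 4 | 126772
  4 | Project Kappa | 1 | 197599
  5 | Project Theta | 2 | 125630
SELECT p.name, COUNT(*) AS n FROM employees c JOIN departments p ON c.department_id = p.id GROUP BY p.id, p.name ORDER BY n DESC

Execution result:
name | n
Finance | 4
HR | 4
IT | 4
Operations | 2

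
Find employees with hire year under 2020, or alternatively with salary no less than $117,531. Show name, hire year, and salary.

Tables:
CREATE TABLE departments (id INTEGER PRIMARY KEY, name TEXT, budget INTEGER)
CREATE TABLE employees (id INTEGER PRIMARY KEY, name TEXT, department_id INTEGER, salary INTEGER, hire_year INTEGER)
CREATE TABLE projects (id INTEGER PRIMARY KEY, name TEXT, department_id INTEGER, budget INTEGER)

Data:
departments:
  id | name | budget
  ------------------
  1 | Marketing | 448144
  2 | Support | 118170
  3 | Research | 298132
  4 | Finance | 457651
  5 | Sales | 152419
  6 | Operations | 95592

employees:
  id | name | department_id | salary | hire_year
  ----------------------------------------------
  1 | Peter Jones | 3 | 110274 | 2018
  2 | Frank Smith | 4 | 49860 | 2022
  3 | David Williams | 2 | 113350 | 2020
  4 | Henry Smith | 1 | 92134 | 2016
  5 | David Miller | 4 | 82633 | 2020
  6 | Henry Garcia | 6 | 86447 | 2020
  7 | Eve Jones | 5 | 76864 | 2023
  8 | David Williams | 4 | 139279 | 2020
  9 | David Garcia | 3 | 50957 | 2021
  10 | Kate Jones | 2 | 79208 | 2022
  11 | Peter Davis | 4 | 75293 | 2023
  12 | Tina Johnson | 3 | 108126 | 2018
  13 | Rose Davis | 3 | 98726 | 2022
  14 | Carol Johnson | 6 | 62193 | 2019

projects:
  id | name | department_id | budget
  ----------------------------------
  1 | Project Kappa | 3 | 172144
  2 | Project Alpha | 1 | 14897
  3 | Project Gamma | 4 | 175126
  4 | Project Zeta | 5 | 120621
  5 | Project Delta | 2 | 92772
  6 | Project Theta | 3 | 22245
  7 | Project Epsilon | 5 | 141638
SELECT name, hire_year, salary FROM employees WHERE hire_year < 2020 OR salary >= 117531

Execution result:
name | hire_year | salary
Peter Jones | 2018 | 110274
Henry Smith | 2016 | 92134
David Williams | 2020 | 139279
Tina Johnson | 2018 | 108126
Carol Johnson | 2019 | 62193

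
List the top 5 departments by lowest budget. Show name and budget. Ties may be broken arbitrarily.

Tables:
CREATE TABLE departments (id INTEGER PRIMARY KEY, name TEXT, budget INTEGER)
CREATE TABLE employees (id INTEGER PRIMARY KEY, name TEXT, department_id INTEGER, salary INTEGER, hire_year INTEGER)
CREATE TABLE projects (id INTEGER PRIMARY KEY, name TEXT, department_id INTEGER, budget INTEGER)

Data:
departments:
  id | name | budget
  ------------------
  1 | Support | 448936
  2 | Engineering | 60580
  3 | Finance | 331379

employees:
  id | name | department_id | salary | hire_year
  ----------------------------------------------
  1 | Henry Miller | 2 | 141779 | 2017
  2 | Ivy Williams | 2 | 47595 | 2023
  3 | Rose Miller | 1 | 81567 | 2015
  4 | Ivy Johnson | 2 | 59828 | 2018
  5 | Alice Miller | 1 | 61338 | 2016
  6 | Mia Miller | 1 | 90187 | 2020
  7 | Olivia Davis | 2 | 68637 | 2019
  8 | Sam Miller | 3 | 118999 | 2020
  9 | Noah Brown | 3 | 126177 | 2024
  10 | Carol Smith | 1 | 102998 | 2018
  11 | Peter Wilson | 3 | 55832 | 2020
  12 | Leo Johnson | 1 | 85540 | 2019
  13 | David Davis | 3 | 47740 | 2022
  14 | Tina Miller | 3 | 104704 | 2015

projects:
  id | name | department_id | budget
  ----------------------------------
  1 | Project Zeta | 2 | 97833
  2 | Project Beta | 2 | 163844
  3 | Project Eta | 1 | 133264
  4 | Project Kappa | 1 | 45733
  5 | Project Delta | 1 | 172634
SELECT name, budget FROM departments ORDER BY budget ASC LIMIT 5

Execution result:
name | budget
Engineering | 60580
Finance | 331379
Support | 448936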